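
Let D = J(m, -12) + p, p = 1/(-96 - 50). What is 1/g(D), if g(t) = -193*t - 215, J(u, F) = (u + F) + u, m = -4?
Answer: 146/532363 ≈ 0.00027425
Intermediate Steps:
J(u, F) = F + 2*u (J(u, F) = (F + u) + u = F + 2*u)
p = -1/146 (p = 1/(-146) = -1/146 ≈ -0.0068493)
D = -2921/146 (D = (-12 + 2*(-4)) - 1/146 = (-12 - 8) - 1/146 = -20 - 1/146 = -2921/146 ≈ -20.007)
g(t) = -215 - 193*t
1/g(D) = 1/(-215 - 193*(-2921/146)) = 1/(-215 + 563753/146) = 1/(532363/146) = 146/532363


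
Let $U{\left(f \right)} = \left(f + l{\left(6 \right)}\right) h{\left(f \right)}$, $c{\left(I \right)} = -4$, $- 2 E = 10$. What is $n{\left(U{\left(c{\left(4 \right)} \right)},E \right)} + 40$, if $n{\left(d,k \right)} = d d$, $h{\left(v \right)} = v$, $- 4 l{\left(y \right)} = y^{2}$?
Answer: $2744$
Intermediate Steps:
$l{\left(y \right)} = - \frac{y^{2}}{4}$
$E = -5$ ($E = \left(- \frac{1}{2}\right) 10 = -5$)
$U{\left(f \right)} = f \left(-9 + f\right)$ ($U{\left(f \right)} = \left(f - \frac{6^{2}}{4}\right) f = \left(f - 9\right) f = \left(-9 + f\right) f = f \left(-9 + f\right)$)
$n{\left(d,k \right)} = d^{2}$
$n{\left(U{\left(c{\left(4 \right)} \right)},E \right)} + 40 = \left(- 4 \left(-9 - 4\right)\right)^{2} + 40 = \left(\left(-4\right) \left(-13\right)\right)^{2} + 40 = 52^{2} + 40 = 2704 + 40 = 2744$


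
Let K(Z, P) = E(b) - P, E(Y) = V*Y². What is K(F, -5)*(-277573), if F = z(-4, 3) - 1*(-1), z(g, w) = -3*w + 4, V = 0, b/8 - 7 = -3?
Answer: -1387865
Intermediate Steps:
b = 32 (b = 56 + 8*(-3) = 56 - 24 = 32)
z(g, w) = 4 - 3*w
E(Y) = 0 (E(Y) = 0*Y² = 0)
F = -4 (F = (4 - 3*3) - 1*(-1) = (4 - 9) + 1 = -5 + 1 = -4)
K(Z, P) = -P (K(Z, P) = 0 - P = -P)
K(F, -5)*(-277573) = -1*(-5)*(-277573) = 5*(-277573) = -1387865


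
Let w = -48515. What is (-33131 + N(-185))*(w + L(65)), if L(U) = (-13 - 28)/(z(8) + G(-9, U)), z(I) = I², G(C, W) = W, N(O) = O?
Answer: 208507386416/129 ≈ 1.6163e+9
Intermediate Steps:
L(U) = -41/(64 + U) (L(U) = (-13 - 28)/(8² + U) = -41/(64 + U))
(-33131 + N(-185))*(w + L(65)) = (-33131 - 185)*(-48515 - 41/(64 + 65)) = -33316*(-48515 - 41/129) = -33316*(-6258476/129) = 208507386416/129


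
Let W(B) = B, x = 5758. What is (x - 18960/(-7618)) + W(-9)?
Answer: 21907421/3809 ≈ 5751.5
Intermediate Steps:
(x - 18960/(-7618)) + W(-9) = (5758 - 18960/(-7618)) - 9 = (5758 - 18960*(-1/7618)) - 9 = (5758 + 9480/3809) - 9 = 21941702/3809 - 9 = 21907421/3809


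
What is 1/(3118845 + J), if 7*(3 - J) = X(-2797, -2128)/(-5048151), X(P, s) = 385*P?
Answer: 5048151/15744415496213 ≈ 3.2063e-7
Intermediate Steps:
J = 14990618/5048151 (J = 3 - 385*(-2797)/(7*(-5048151)) = 3 - (-153835)*(-1)/5048151 = 3 - ⅐*1076845/5048151 = 3 - 153835/5048151 = 14990618/5048151 ≈ 2.9695)
1/(3118845 + J) = 1/(3118845 + 14990618/5048151) = 1/(15744415496213/5048151) = 5048151/15744415496213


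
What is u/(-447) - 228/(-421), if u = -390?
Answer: 88702/62729 ≈ 1.4141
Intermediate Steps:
u/(-447) - 228/(-421) = -390/(-447) - 228/(-421) = -390*(-1/447) - 228*(-1/421) = 130/149 + 228/421 = 88702/62729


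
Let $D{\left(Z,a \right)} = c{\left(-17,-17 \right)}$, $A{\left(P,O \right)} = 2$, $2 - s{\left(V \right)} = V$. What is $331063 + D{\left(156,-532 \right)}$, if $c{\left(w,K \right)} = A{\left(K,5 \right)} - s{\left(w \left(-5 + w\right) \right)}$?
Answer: $331437$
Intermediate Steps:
$s{\left(V \right)} = 2 - V$
$c{\left(w,K \right)} = w \left(-5 + w\right)$ ($c{\left(w,K \right)} = 2 - \left(2 - w \left(-5 + w\right)\right) = 2 + \left(-2 + w \left(-5 + w\right)\right) = w \left(-5 + w\right)$)
$D{\left(Z,a \right)} = 374$ ($D{\left(Z,a \right)} = - 17 \left(-5 - 17\right) = \left(-17\right) \left(-22\right) = 374$)
$331063 + D{\left(156,-532 \right)} = 331063 + 374 = 331437$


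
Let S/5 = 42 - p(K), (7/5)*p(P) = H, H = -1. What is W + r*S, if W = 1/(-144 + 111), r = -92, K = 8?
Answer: -4538827/231 ≈ -19649.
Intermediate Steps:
p(P) = -5/7 (p(P) = (5/7)*(-1) = -5/7)
W = -1/33 (W = 1/(-33) = -1/33 ≈ -0.030303)
S = 1495/7 (S = 5*(42 - 1*(-5/7)) = 5*(42 + 5/7) = 5*(299/7) = 1495/7 ≈ 213.57)
W + r*S = -1/33 - 92*1495/7 = -1/33 - 137540/7 = -4538827/231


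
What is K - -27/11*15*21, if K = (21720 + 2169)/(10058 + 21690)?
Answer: 270279519/349228 ≈ 773.93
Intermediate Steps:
K = 23889/31748 ≈ 0.75246
K - -27/11*15*21 = 23889/31748 - -27/11*15*21 = 23889/31748 - -27*1/11*15*21 = 23889/31748 - (-27/11*15)*21 = 23889/31748 - (-405)*21/11 = 23889/31748 - 1*(-8505/11) = 23889/31748 + 8505/11 = 270279519/349228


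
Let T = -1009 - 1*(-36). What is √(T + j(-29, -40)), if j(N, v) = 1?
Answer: 18*I*√3 ≈ 31.177*I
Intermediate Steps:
T = -973 (T = -1009 + 36 = -973)
√(T + j(-29, -40)) = √(-973 + 1) = √(-972) = 18*I*√3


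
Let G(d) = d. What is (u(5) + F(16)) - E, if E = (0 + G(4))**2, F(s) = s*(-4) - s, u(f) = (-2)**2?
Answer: -92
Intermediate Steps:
u(f) = 4
F(s) = -5*s (F(s) = -4*s - s = -5*s)
E = 16 (E = (0 + 4)**2 = 4**2 = 16)
(u(5) + F(16)) - E = (4 - 5*16) - 1*16 = (4 - 80) - 16 = -76 - 16 = -92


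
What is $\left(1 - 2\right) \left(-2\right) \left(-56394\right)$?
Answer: $-112788$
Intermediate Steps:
$\left(1 - 2\right) \left(-2\right) \left(-56394\right) = \left(-1\right) \left(-2\right) \left(-56394\right) = 2 \left(-56394\right) = -112788$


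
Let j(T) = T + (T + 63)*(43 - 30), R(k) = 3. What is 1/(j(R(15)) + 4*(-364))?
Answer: -1/595 ≈ -0.0016807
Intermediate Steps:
j(T) = 819 + 14*T (j(T) = T + (63 + T)*13 = T + (819 + 13*T) = 819 + 14*T)
1/(j(R(15)) + 4*(-364)) = 1/((819 + 14*3) + 4*(-364)) = 1/((819 + 42) - 1456) = 1/(861 - 1456) = 1/(-595) = -1/595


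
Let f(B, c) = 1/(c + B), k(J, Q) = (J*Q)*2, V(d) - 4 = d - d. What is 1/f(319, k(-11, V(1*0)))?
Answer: 231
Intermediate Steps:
V(d) = 4 (V(d) = 4 + (d - d) = 4 + 0 = 4)
k(J, Q) = 2*J*Q
f(B, c) = 1/(B + c)
1/f(319, k(-11, V(1*0))) = 1/(1/(319 + 2*(-11)*4)) = 1/(1/(319 - 88)) = 1/(1/231) = 231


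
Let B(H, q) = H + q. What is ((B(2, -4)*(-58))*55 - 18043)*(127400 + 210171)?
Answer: -3937090573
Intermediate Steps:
((B(2, -4)*(-58))*55 - 18043)*(127400 + 210171) = (((2 - 4)*(-58))*55 - 18043)*(127400 + 210171) = (-2*(-58)*55 - 18043)*337571 = (116*55 - 18043)*337571 = (6380 - 18043)*337571 = -11663*337571 = -3937090573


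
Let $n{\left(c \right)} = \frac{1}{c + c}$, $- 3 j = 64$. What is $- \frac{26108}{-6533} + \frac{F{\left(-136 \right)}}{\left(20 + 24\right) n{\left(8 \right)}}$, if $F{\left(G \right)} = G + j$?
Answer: $- \frac{11472740}{215589} \approx -53.216$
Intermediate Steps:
$j = - \frac{64}{3}$ ($j = \left(- \frac{1}{3}\right) 64 = - \frac{64}{3} \approx -21.333$)
$n{\left(c \right)} = \frac{1}{2 c}$
$F{\left(G \right)} = - \frac{64}{3} + G$ ($F{\left(G \right)} = G - \frac{64}{3} = - \frac{64}{3} + G$)
$- \frac{26108}{-6533} + \frac{F{\left(-136 \right)}}{\left(20 + 24\right) n{\left(8 \right)}} = - \frac{26108}{-6533} + \frac{- \frac{64}{3} - 136}{\left(20 + 24\right) \frac{1}{2 \cdot 8}} = \left(-26108\right) \left(- \frac{1}{6533}\right) - \frac{472}{3 \cdot 44 \cdot \frac{1}{2} \cdot \frac{1}{8}} = \frac{26108}{6533} - \frac{472}{3 \cdot 44 \cdot \frac{1}{16}} = \frac{26108}{6533} - \frac{472}{3 \cdot \frac{11}{4}} = \frac{26108}{6533} - \frac{1888}{33} = - \frac{11472740}{215589}$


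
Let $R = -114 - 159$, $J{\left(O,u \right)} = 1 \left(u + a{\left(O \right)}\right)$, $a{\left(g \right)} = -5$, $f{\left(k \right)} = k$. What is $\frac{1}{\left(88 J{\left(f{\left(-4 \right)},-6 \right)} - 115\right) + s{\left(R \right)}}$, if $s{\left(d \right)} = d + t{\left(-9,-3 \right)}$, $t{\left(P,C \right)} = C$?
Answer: $- \frac{1}{1359} \approx -0.00073584$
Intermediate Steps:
$J{\left(O,u \right)} = -5 + u$ ($J{\left(O,u \right)} = 1 \left(u - 5\right) = 1 \left(-5 + u\right) = -5 + u$)
$R = -273$ ($R = -114 - 159 = -273$)
$s{\left(d \right)} = -3 + d$ ($s{\left(d \right)} = d - 3 = -3 + d$)
$\frac{1}{\left(88 J{\left(f{\left(-4 \right)},-6 \right)} - 115\right) + s{\left(R \right)}} = \frac{1}{\left(88 \left(-5 - 6\right) - 115\right) - 276} = \frac{1}{\left(88 \left(-11\right) - 115\right) - 276} = \frac{1}{\left(-968 - 115\right) - 276} = \frac{1}{-1083 - 276} = \frac{1}{-1359} = - \frac{1}{1359}$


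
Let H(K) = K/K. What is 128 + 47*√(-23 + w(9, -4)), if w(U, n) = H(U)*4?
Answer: 128 + 47*I*√19 ≈ 128.0 + 204.87*I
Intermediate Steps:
H(K) = 1
w(U, n) = 4 (w(U, n) = 1*4 = 4)
128 + 47*√(-23 + w(9, -4)) = 128 + 47*√(-23 + 4) = 128 + 47*√(-19) = 128 + 47*(I*√19) = 128 + 47*I*√19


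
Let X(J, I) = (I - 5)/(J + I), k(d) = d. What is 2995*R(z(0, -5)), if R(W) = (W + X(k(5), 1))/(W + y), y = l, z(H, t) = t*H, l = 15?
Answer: -1198/9 ≈ -133.11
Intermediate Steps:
z(H, t) = H*t
X(J, I) = (-5 + I)/(I + J)
y = 15
R(W) = (-2/3 + W)/(15 + W) (R(W) = (W + (-5 + 1)/(1 + 5))/(W + 15) = (W - 4/6)/(15 + W) = (W + (1/6)*(-4))/(15 + W) = (W - 2/3)/(15 + W) = (-2/3 + W)/(15 + W))
2995*R(z(0, -5)) = 2995*((-2/3 + 0*(-5))/(15 + 0*(-5))) = 2995*((-2/3 + 0)/(15 + 0)) = 2995*(-2/3/15) = 2995*((1/15)*(-2/3)) = 2995*(-2/45) = -1198/9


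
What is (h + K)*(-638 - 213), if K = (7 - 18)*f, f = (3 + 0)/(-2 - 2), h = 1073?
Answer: -3680575/4 ≈ -9.2014e+5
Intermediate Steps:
f = -¾ (f = 3/(-4) = 3*(-¼) = -¾ ≈ -0.75000)
K = 33/4 (K = (7 - 18)*(-¾) = -11*(-¾) = 33/4 ≈ 8.2500)
(h + K)*(-638 - 213) = (1073 + 33/4)*(-638 - 213) = (4325/4)*(-851) = -3680575/4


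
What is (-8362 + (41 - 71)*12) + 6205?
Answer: -2517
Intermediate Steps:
(-8362 + (41 - 71)*12) + 6205 = (-8362 - 30*12) + 6205 = (-8362 - 360) + 6205 = -8722 + 6205 = -2517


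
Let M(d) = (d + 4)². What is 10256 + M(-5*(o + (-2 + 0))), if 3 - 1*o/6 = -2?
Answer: 28752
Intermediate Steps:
o = 30 (o = 18 - 6*(-2) = 18 + 12 = 30)
M(d) = (4 + d)²
10256 + M(-5*(o + (-2 + 0))) = 10256 + (4 - 5*(30 + (-2 + 0)))² = 10256 + (4 - 5*(30 - 2))² = 10256 + (4 - 5*28)² = 10256 + (4 - 140)² = 10256 + (-136)² = 10256 + 18496 = 28752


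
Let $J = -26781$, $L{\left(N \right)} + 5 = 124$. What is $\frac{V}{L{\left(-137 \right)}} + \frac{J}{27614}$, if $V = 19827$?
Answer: $\frac{544315839}{3286066} \approx 165.64$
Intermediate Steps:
$L{\left(N \right)} = 119$ ($L{\left(N \right)} = -5 + 124 = 119$)
$\frac{V}{L{\left(-137 \right)}} + \frac{J}{27614} = \frac{19827}{119} - \frac{26781}{27614} = \frac{544315839}{3286066}$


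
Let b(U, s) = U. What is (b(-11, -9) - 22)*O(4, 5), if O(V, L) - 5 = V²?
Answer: -693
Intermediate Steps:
O(V, L) = 5 + V²
(b(-11, -9) - 22)*O(4, 5) = (-11 - 22)*(5 + 4²) = -33*(5 + 16) = -33*21 = -693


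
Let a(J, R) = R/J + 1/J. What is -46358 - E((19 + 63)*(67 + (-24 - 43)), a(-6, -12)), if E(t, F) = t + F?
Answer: -278159/6 ≈ -46360.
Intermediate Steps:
a(J, R) = 1/J + R/J (a(J, R) = R/J + 1/J = 1/J + R/J)
E(t, F) = F + t
-46358 - E((19 + 63)*(67 + (-24 - 43)), a(-6, -12)) = -46358 - ((1 - 12)/(-6) + (19 + 63)*(67 + (-24 - 43))) = -46358 - (-⅙*(-11) + 82*(67 - 67)) = -46358 - (11/6 + 82*0) = -46358 - (11/6 + 0) = -46358 - 1*11/6 = -46358 - 11/6 = -278159/6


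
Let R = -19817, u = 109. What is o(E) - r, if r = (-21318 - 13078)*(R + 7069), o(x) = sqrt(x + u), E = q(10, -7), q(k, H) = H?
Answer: -438480208 + sqrt(102) ≈ -4.3848e+8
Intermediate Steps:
E = -7
o(x) = sqrt(109 + x) (o(x) = sqrt(x + 109) = sqrt(109 + x))
r = 438480208 (r = (-21318 - 13078)*(-19817 + 7069) = -34396*(-12748) = 438480208)
o(E) - r = sqrt(109 - 7) - 1*438480208 = sqrt(102) - 438480208 = -438480208 + sqrt(102)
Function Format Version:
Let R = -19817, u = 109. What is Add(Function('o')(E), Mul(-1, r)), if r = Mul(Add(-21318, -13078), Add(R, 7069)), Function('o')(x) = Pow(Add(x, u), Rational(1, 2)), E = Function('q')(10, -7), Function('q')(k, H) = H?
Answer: Add(-438480208, Pow(102, Rational(1, 2))) ≈ -4.3848e+8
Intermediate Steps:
E = -7
Function('o')(x) = Pow(Add(109, x), Rational(1, 2)) (Function('o')(x) = Pow(Add(x, 109), Rational(1, 2)) = Pow(Add(109, x), Rational(1, 2)))
r = 438480208 (r = Mul(Add(-21318, -13078), Add(-19817, 7069)) = Mul(-34396, -12748) = 438480208)
Add(Function('o')(E), Mul(-1, r)) = Add(Pow(Add(109, -7), Rational(1, 2)), Mul(-1, 438480208)) = Add(Pow(102, Rational(1, 2)), -438480208) = Add(-438480208, Pow(102, Rational(1, 2)))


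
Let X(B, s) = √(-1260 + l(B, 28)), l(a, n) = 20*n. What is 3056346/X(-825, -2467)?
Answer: -1528173*I*√7/35 ≈ -1.1552e+5*I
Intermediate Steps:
X(B, s) = 10*I*√7 (X(B, s) = √(-1260 + 20*28) = √(-1260 + 560) = √(-700) = 10*I*√7)
3056346/X(-825, -2467) = 3056346/((10*I*√7)) = 3056346*(-I*√7/70) = -1528173*I*√7/35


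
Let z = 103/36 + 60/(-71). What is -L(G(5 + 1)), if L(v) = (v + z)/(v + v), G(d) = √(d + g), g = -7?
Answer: -½ + 5153*I/5112 ≈ -0.5 + 1.008*I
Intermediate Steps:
G(d) = √(-7 + d) (G(d) = √(d - 7) = √(-7 + d))
z = 5153/2556 (z = 103*(1/36) + 60*(-1/71) = 103/36 - 60/71 = 5153/2556 ≈ 2.0160)
L(v) = (5153/2556 + v)/(2*v) (L(v) = (v + 5153/2556)/(v + v) = (5153/2556 + v)/((2*v)) = (5153/2556 + v)*(1/(2*v)) = (5153/2556 + v)/(2*v))
-L(G(5 + 1)) = -(5153 + 2556*√(-7 + (5 + 1)))/(5112*(√(-7 + (5 + 1)))) = -(5153 + 2556*√(-7 + 6))/(5112*(√(-7 + 6))) = -(5153 + 2556*√(-1))/(5112*(√(-1))) = -(5153 + 2556*I)/(5112*I) = -(-I)*(5153 + 2556*I)/5112 = -(-1)*I*(5153 + 2556*I)/5112 = I*(5153 + 2556*I)/5112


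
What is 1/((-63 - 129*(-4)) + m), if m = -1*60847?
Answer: -1/60394 ≈ -1.6558e-5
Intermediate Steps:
m = -60847
1/((-63 - 129*(-4)) + m) = 1/((-63 - 129*(-4)) - 60847) = 1/((-63 + 516) - 60847) = 1/(453 - 60847) = 1/(-60394) = -1/60394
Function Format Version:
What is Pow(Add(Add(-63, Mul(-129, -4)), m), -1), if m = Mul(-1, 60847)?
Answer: Rational(-1, 60394) ≈ -1.6558e-5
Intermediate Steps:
m = -60847
Pow(Add(Add(-63, Mul(-129, -4)), m), -1) = Pow(Add(Add(-63, Mul(-129, -4)), -60847), -1) = Pow(Add(Add(-63, 516), -60847), -1) = Pow(Add(453, -60847), -1) = Pow(-60394, -1) = Rational(-1, 60394)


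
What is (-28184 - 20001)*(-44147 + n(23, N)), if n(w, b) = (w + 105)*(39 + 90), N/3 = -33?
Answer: 1331592475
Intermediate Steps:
N = -99 (N = 3*(-33) = -99)
n(w, b) = 13545 + 129*w (n(w, b) = (105 + w)*129 = 13545 + 129*w)
(-28184 - 20001)*(-44147 + n(23, N)) = (-28184 - 20001)*(-44147 + (13545 + 129*23)) = -48185*(-44147 + (13545 + 2967)) = -48185*(-44147 + 16512) = -48185*(-27635) = 1331592475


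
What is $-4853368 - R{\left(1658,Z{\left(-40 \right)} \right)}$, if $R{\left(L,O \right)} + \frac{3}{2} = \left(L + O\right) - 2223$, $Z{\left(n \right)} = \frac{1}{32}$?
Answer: $- \frac{155289649}{32} \approx -4.8528 \cdot 10^{6}$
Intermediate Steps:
$Z{\left(n \right)} = \frac{1}{32}$
$R{\left(L,O \right)} = - \frac{4449}{2} + L + O$ ($R{\left(L,O \right)} = - \frac{3}{2} - \left(2223 - L - O\right) = - \frac{3}{2} + \left(-2223 + L + O\right) = - \frac{4449}{2} + L + O$)
$-4853368 - R{\left(1658,Z{\left(-40 \right)} \right)} = -4853368 - \left(- \frac{4449}{2} + 1658 + \frac{1}{32}\right) = -4853368 - - \frac{18127}{32} = -4853368 + \frac{18127}{32} = - \frac{155289649}{32}$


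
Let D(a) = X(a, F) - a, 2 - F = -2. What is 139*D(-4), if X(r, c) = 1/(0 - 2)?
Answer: 973/2 ≈ 486.50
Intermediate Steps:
F = 4 (F = 2 - 1*(-2) = 2 + 2 = 4)
X(r, c) = -½ (X(r, c) = 1/(-2) = -½)
D(a) = -½ - a
139*D(-4) = 139*(-½ - 1*(-4)) = 139*(-½ + 4) = 139*(7/2) = 973/2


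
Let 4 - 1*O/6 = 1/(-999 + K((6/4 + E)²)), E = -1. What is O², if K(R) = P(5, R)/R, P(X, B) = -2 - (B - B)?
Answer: 584382276/1014049 ≈ 576.29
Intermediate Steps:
P(X, B) = -2 (P(X, B) = -2 - 1*0 = -2 + 0 = -2)
K(R) = -2/R
O = 24174/1007 (O = 24 - 6/(-999 - 2/(6/4 - 1)²) = 24 - 6/(-999 - 2/(6*(¼) - 1)²) = 24 - 6/(-999 - 2/(3/2 - 1)²) = 24 - 6/(-999 - 2/((½)²)) = 24 - 6/(-999 - 2/¼) = 24 - 6/(-999 - 2*4) = 24 - 6/(-999 - 8) = 24 - 6/(-1007) = 24 - 6*(-1/1007) = 24 + 6/1007 = 24174/1007 ≈ 24.006)
O² = (24174/1007)² = 584382276/1014049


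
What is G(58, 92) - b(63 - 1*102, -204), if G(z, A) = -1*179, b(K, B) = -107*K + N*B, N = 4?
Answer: -3536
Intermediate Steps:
b(K, B) = -107*K + 4*B
G(z, A) = -179
G(58, 92) - b(63 - 1*102, -204) = -179 - (-107*(63 - 1*102) + 4*(-204)) = -179 - (-107*(63 - 102) - 816) = -179 - (-107*(-39) - 816) = -179 - (4173 - 816) = -179 - 1*3357 = -179 - 3357 = -3536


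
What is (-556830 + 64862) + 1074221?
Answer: 582253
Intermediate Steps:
(-556830 + 64862) + 1074221 = -491968 + 1074221 = 582253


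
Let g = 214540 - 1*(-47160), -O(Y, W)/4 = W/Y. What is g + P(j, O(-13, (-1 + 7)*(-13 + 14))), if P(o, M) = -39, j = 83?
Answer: 261661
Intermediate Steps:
O(Y, W) = -4*W/Y
g = 261700 (g = 214540 + 47160 = 261700)
g + P(j, O(-13, (-1 + 7)*(-13 + 14))) = 261700 - 39 = 261661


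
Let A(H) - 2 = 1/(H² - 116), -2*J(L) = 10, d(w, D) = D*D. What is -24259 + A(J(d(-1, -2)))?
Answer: -2207388/91 ≈ -24257.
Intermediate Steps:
d(w, D) = D²
J(L) = -5 (J(L) = -½*10 = -5)
A(H) = 2 + 1/(-116 + H²) (A(H) = 2 + 1/(H² - 116) = 2 + 1/(-116 + H²))
-24259 + A(J(d(-1, -2))) = -24259 + (-231 + 2*(-5)²)/(-116 + (-5)²) = -24259 + (-231 + 2*25)/(-116 + 25) = -24259 + (-231 + 50)/(-91) = -24259 - 1/91*(-181) = -24259 + 181/91 = -2207388/91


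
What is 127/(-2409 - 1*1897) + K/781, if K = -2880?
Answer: -12500467/3362986 ≈ -3.7171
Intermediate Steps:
127/(-2409 - 1*1897) + K/781 = 127/(-2409 - 1*1897) - 2880/781 = 127/(-2409 - 1897) - 2880*1/781 = 127/(-4306) - 2880/781 = 127*(-1/4306) - 2880/781 = -127/4306 - 2880/781 = -12500467/3362986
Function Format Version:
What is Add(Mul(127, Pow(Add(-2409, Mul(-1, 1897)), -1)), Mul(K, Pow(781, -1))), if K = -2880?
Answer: Rational(-12500467, 3362986) ≈ -3.7171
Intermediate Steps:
Add(Mul(127, Pow(Add(-2409, Mul(-1, 1897)), -1)), Mul(K, Pow(781, -1))) = Add(Mul(127, Pow(Add(-2409, Mul(-1, 1897)), -1)), Mul(-2880, Pow(781, -1))) = Add(Mul(127, Pow(Add(-2409, -1897), -1)), Mul(-2880, Rational(1, 781))) = Add(Mul(127, Pow(-4306, -1)), Rational(-2880, 781)) = Add(Mul(127, Rational(-1, 4306)), Rational(-2880, 781)) = Add(Rational(-127, 4306), Rational(-2880, 781)) = Rational(-12500467, 3362986)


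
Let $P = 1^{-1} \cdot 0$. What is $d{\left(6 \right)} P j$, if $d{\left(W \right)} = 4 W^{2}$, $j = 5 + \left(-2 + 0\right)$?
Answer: $0$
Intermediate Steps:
$j = 3$ ($j = 5 - 2 = 3$)
$P = 0$ ($P = 1 \cdot 0 = 0$)
$d{\left(6 \right)} P j = 4 \cdot 6^{2} \cdot 0 \cdot 3 = 4 \cdot 36 \cdot 0 \cdot 3 = 144 \cdot 0 \cdot 3 = 0 \cdot 3 = 0$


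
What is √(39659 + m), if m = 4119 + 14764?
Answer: √58542 ≈ 241.95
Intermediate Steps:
m = 18883
√(39659 + m) = √(39659 + 18883) = √58542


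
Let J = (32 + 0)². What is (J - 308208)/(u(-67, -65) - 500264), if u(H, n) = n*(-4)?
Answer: 76796/125001 ≈ 0.61436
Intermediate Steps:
u(H, n) = -4*n
J = 1024 (J = 32² = 1024)
(J - 308208)/(u(-67, -65) - 500264) = (1024 - 308208)/(-4*(-65) - 500264) = -307184/(260 - 500264) = -307184/(-500004) = -307184*(-1/500004) = 76796/125001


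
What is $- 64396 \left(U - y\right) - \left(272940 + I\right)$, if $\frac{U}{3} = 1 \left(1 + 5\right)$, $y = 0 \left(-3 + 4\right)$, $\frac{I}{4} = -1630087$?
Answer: $5088280$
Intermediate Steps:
$I = -6520348$ ($I = 4 \left(-1630087\right) = -6520348$)
$y = 0$ ($y = 0 \cdot 1 = 0$)
$U = 18$ ($U = 3 \cdot 1 \left(1 + 5\right) = 3 \cdot 1 \cdot 6 = 3 \cdot 6 = 18$)
$- 64396 \left(U - y\right) - \left(272940 + I\right) = - 64396 \left(18 - 0\right) - -6247408 = - 64396 \left(18 + 0\right) + \left(-272940 + 6520348\right) = \left(-64396\right) 18 + 6247408 = -1159128 + 6247408 = 5088280$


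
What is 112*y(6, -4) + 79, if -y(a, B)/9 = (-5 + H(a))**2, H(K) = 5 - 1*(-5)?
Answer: -25121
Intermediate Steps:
H(K) = 10 (H(K) = 5 + 5 = 10)
y(a, B) = -225 (y(a, B) = -9*(-5 + 10)**2 = -9*5**2 = -9*25 = -225)
112*y(6, -4) + 79 = 112*(-225) + 79 = -25200 + 79 = -25121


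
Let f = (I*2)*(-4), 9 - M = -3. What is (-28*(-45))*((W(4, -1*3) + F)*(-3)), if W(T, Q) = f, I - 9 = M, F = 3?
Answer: 623700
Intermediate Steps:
M = 12 (M = 9 - 1*(-3) = 9 + 3 = 12)
I = 21 (I = 9 + 12 = 21)
f = -168 (f = (21*2)*(-4) = 42*(-4) = -168)
W(T, Q) = -168
(-28*(-45))*((W(4, -1*3) + F)*(-3)) = (-28*(-45))*((-168 + 3)*(-3)) = 1260*(-165*(-3)) = 1260*495 = 623700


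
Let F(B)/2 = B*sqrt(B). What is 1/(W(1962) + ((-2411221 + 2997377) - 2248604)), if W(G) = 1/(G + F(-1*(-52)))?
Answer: -5464486523414/9084424688614834497 + 208*sqrt(13)/9084424688614834497 ≈ -6.0152e-7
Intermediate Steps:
F(B) = 2*B**(3/2) (F(B) = 2*(B*sqrt(B)) = 2*B**(3/2))
W(G) = 1/(G + 208*sqrt(13)) (W(G) = 1/(G + 2*(-1*(-52))**(3/2)) = 1/(G + 2*52**(3/2)) = 1/(G + 2*(104*sqrt(13))) = 1/(G + 208*sqrt(13)))
1/(W(1962) + ((-2411221 + 2997377) - 2248604)) = 1/(1/(1962 + 208*sqrt(13)) + ((-2411221 + 2997377) - 2248604)) = 1/(1/(1962 + 208*sqrt(13)) + (586156 - 2248604)) = 1/(1/(1962 + 208*sqrt(13)) - 1662448) = 1/(-1662448 + 1/(1962 + 208*sqrt(13)))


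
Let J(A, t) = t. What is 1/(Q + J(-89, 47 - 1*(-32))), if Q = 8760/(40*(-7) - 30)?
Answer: 31/1573 ≈ 0.019708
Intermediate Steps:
Q = -876/31 (Q = 8760/(-280 - 30) = 8760/(-310) = 8760*(-1/310) = -876/31 ≈ -28.258)
1/(Q + J(-89, 47 - 1*(-32))) = 1/(-876/31 + (47 - 1*(-32))) = 1/(-876/31 + (47 + 32)) = 1/(-876/31 + 79) = 1/(1573/31) = 31/1573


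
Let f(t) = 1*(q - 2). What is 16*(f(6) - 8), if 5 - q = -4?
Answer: -16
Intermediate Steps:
q = 9 (q = 5 - 1*(-4) = 5 + 4 = 9)
f(t) = 7 (f(t) = 1*(9 - 2) = 1*7 = 7)
16*(f(6) - 8) = 16*(7 - 8) = 16*(-1) = -16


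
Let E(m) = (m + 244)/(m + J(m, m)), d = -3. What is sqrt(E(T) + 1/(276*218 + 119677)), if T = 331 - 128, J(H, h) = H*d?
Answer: I*sqrt(5869864819574630)/73017070 ≈ 1.0493*I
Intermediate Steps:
J(H, h) = -3*H (J(H, h) = H*(-3) = -3*H)
T = 203
E(m) = -(244 + m)/(2*m) (E(m) = (m + 244)/(m - 3*m) = (244 + m)/((-2*m)) = (244 + m)*(-1/(2*m)) = -(244 + m)/(2*m))
sqrt(E(T) + 1/(276*218 + 119677)) = sqrt((1/2)*(-244 - 1*203)/203 + 1/(276*218 + 119677)) = sqrt((1/2)*(1/203)*(-244 - 203) + 1/(60168 + 119677)) = sqrt((1/2)*(1/203)*(-447) + 1/179845) = sqrt(-447/406 + 1/179845) = sqrt(-80390309/73017070) = I*sqrt(5869864819574630)/73017070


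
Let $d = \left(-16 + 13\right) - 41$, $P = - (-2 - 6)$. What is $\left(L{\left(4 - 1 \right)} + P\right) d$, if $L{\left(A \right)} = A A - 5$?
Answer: $-528$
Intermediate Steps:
$L{\left(A \right)} = -5 + A^{2}$ ($L{\left(A \right)} = A^{2} - 5 = -5 + A^{2}$)
$P = 8$ ($P = \left(-1\right) \left(-8\right) = 8$)
$d = -44$ ($d = -3 - 41 = -44$)
$\left(L{\left(4 - 1 \right)} + P\right) d = \left(\left(-5 + \left(4 - 1\right)^{2}\right) + 8\right) \left(-44\right) = \left(\left(-5 + 3^{2}\right) + 8\right) \left(-44\right) = \left(\left(-5 + 9\right) + 8\right) \left(-44\right) = \left(4 + 8\right) \left(-44\right) = 12 \left(-44\right) = -528$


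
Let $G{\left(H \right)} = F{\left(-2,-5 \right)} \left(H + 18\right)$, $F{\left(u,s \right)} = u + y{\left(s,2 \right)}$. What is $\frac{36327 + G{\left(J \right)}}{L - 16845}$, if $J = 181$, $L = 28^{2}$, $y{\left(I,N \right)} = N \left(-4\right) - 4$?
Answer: $- \frac{33541}{16061} \approx -2.0884$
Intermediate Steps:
$y{\left(I,N \right)} = -4 - 4 N$ ($y{\left(I,N \right)} = - 4 N - 4 = -4 - 4 N$)
$L = 784$
$F{\left(u,s \right)} = -12 + u$ ($F{\left(u,s \right)} = u - 12 = -12 + u$)
$G{\left(H \right)} = -252 - 14 H$ ($G{\left(H \right)} = \left(-12 - 2\right) \left(H + 18\right) = - 14 \left(18 + H\right) = -252 - 14 H$)
$\frac{36327 + G{\left(J \right)}}{L - 16845} = \frac{36327 - 2786}{784 - 16845} = \frac{36327 - 2786}{-16061} = \left(36327 - 2786\right) \left(- \frac{1}{16061}\right) = 33541 \left(- \frac{1}{16061}\right) = - \frac{33541}{16061}$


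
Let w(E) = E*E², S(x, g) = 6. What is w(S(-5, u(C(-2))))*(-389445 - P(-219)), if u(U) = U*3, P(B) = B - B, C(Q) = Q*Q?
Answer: -84120120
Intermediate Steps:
C(Q) = Q²
P(B) = 0
u(U) = 3*U
w(E) = E³
w(S(-5, u(C(-2))))*(-389445 - P(-219)) = 6³*(-389445 - 1*0) = 216*(-389445 + 0) = 216*(-389445) = -84120120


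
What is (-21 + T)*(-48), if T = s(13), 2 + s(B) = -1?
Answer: 1152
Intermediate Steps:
s(B) = -3 (s(B) = -2 - 1 = -3)
T = -3
(-21 + T)*(-48) = (-21 - 3)*(-48) = -24*(-48) = 1152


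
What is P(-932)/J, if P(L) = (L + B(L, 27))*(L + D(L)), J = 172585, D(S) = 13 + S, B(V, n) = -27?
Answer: 253587/24655 ≈ 10.285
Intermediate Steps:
P(L) = (-27 + L)*(13 + 2*L) (P(L) = (L - 27)*(L + (13 + L)) = (-27 + L)*(13 + 2*L))
P(-932)/J = (-351 - 41*(-932) + 2*(-932)²)/172585 = (-351 + 38212 + 2*868624)*(1/172585) = (-351 + 38212 + 1737248)*(1/172585) = 1775109*(1/172585) = 253587/24655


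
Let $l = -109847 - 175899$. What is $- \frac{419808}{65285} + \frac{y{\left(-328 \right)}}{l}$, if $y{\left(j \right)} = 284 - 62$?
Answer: $- \frac{59986475019}{9327463805} \approx -6.4312$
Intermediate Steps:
$y{\left(j \right)} = 222$ ($y{\left(j \right)} = 284 - 62 = 222$)
$l = -285746$
$- \frac{419808}{65285} + \frac{y{\left(-328 \right)}}{l} = - \frac{419808}{65285} + \frac{222}{-285746} = \left(-419808\right) \frac{1}{65285} + 222 \left(- \frac{1}{285746}\right) = - \frac{419808}{65285} - \frac{111}{142873} = - \frac{59986475019}{9327463805}$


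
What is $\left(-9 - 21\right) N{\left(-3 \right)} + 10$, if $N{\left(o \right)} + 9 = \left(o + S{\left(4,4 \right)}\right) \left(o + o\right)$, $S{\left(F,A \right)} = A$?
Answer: $460$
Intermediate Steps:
$N{\left(o \right)} = -9 + 2 o \left(4 + o\right)$ ($N{\left(o \right)} = -9 + \left(o + 4\right) \left(o + o\right) = -9 + \left(4 + o\right) 2 o = -9 + 2 o \left(4 + o\right)$)
$\left(-9 - 21\right) N{\left(-3 \right)} + 10 = \left(-9 - 21\right) \left(-9 + 2 \left(-3\right)^{2} + 8 \left(-3\right)\right) + 10 = \left(-9 - 21\right) \left(-9 + 2 \cdot 9 - 24\right) + 10 = - 30 \left(-9 + 18 - 24\right) + 10 = \left(-30\right) \left(-15\right) + 10 = 450 + 10 = 460$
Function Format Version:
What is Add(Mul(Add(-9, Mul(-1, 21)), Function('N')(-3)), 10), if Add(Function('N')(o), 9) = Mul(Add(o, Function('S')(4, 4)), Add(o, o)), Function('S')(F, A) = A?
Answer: 460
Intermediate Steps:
Function('N')(o) = Add(-9, Mul(2, o, Add(4, o))) (Function('N')(o) = Add(-9, Mul(Add(o, 4), Add(o, o))) = Add(-9, Mul(Add(4, o), Mul(2, o))) = Add(-9, Mul(2, o, Add(4, o))))
Add(Mul(Add(-9, Mul(-1, 21)), Function('N')(-3)), 10) = Add(Mul(Add(-9, Mul(-1, 21)), Add(-9, Mul(2, Pow(-3, 2)), Mul(8, -3))), 10) = Add(Mul(Add(-9, -21), Add(-9, Mul(2, 9), -24)), 10) = Add(Mul(-30, Add(-9, 18, -24)), 10) = Add(Mul(-30, -15), 10) = Add(450, 10) = 460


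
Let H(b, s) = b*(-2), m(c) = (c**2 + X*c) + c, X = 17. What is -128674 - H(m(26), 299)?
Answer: -126386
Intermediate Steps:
m(c) = c**2 + 18*c (m(c) = (c**2 + 17*c) + c = c**2 + 18*c)
H(b, s) = -2*b
-128674 - H(m(26), 299) = -128674 - (-2)*26*(18 + 26) = -128674 - (-2)*26*44 = -128674 - (-2)*1144 = -128674 - 1*(-2288) = -128674 + 2288 = -126386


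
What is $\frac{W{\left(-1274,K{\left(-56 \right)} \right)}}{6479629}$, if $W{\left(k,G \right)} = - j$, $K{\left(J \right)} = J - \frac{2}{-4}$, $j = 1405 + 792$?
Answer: $- \frac{13}{38341} \approx -0.00033906$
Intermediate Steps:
$j = 2197$
$K{\left(J \right)} = \frac{1}{2} + J$ ($K{\left(J \right)} = J - - \frac{1}{2} = J + \frac{1}{2} = \frac{1}{2} + J$)
$W{\left(k,G \right)} = -2197$ ($W{\left(k,G \right)} = \left(-1\right) 2197 = -2197$)
$\frac{W{\left(-1274,K{\left(-56 \right)} \right)}}{6479629} = - \frac{2197}{6479629} = \left(-2197\right) \frac{1}{6479629} = - \frac{13}{38341}$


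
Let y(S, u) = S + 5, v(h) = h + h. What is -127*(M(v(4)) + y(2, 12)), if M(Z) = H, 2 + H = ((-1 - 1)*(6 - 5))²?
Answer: -1143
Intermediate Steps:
v(h) = 2*h
y(S, u) = 5 + S
H = 2 (H = -2 + ((-1 - 1)*(6 - 5))² = -2 + (-2*1)² = -2 + (-2)² = -2 + 4 = 2)
M(Z) = 2
-127*(M(v(4)) + y(2, 12)) = -127*(2 + (5 + 2)) = -127*(2 + 7) = -127*9 = -1143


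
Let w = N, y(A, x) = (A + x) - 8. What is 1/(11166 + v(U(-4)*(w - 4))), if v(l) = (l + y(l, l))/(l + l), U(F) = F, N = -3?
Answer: 14/156343 ≈ 8.9547e-5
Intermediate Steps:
y(A, x) = -8 + A + x
w = -3
v(l) = (-8 + 3*l)/(2*l) (v(l) = (l + (-8 + l + l))/(l + l) = (l + (-8 + 2*l))/((2*l)) = (-8 + 3*l)*(1/(2*l)) = (-8 + 3*l)/(2*l))
1/(11166 + v(U(-4)*(w - 4))) = 1/(11166 + (3/2 - 4*(-1/(4*(-3 - 4))))) = 1/(11166 + (3/2 - 4/((-4*(-7))))) = 1/(11166 + (3/2 - 4/28)) = 1/(11166 + (3/2 - 4*1/28)) = 1/(11166 + (3/2 - ⅐)) = 1/(11166 + 19/14) = 1/(156343/14) = 14/156343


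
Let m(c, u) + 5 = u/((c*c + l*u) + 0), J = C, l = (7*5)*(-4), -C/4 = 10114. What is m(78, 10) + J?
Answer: -94759657/2342 ≈ -40461.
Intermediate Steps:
C = -40456 (C = -4*10114 = -40456)
l = -140 (l = 35*(-4) = -140)
J = -40456
m(c, u) = -5 + u/(c² - 140*u) (m(c, u) = -5 + u/((c*c - 140*u) + 0) = -5 + u/((c² - 140*u) + 0) = -5 + u/(c² - 140*u))
m(78, 10) + J = (-5*78² + 701*10)/(78² - 140*10) - 40456 = (-5*6084 + 7010)/(6084 - 1400) - 40456 = (-30420 + 7010)/4684 - 40456 = (1/4684)*(-23410) - 40456 = -11705/2342 - 40456 = -94759657/2342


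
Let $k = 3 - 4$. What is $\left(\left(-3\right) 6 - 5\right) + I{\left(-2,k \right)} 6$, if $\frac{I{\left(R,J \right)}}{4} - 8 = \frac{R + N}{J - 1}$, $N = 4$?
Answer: $145$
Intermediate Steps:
$k = -1$ ($k = 3 - 4 = -1$)
$I{\left(R,J \right)} = 32 + \frac{4 \left(4 + R\right)}{-1 + J}$ ($I{\left(R,J \right)} = 32 + 4 \frac{R + 4}{J - 1} = 32 + 4 \frac{4 + R}{-1 + J} = 32 + \frac{4 \left(4 + R\right)}{-1 + J}$)
$\left(\left(-3\right) 6 - 5\right) + I{\left(-2,k \right)} 6 = \left(\left(-3\right) 6 - 5\right) + \frac{4 \left(-4 - 2 + 8 \left(-1\right)\right)}{-1 - 1} \cdot 6 = \left(-18 - 5\right) + \frac{4 \left(-4 - 2 - 8\right)}{-2} \cdot 6 = -23 + 4 \left(- \frac{1}{2}\right) \left(-14\right) 6 = -23 + 28 \cdot 6 = -23 + 168 = 145$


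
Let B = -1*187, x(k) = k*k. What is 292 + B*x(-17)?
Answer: -53751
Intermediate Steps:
x(k) = k²
B = -187
292 + B*x(-17) = 292 - 187*(-17)² = 292 - 187*289 = 292 - 54043 = -53751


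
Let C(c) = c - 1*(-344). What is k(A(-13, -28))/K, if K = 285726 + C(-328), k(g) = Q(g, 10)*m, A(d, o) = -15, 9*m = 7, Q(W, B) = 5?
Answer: 35/2571678 ≈ 1.3610e-5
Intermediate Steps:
m = 7/9 (m = (⅑)*7 = 7/9 ≈ 0.77778)
k(g) = 35/9 (k(g) = 5*(7/9) = 35/9)
C(c) = 344 + c (C(c) = c + 344 = 344 + c)
K = 285742 (K = 285726 + (344 - 328) = 285726 + 16 = 285742)
k(A(-13, -28))/K = (35/9)/285742 = (35/9)*(1/285742) = 35/2571678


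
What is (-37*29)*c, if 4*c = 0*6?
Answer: 0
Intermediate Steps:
c = 0 (c = (0*6)/4 = (1/4)*0 = 0)
(-37*29)*c = -37*29*0 = -1073*0 = 0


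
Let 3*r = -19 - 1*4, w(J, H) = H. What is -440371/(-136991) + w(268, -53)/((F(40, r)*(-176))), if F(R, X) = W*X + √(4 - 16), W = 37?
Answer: 56119247325245/17463391302544 - 477*I*√3/63739192 ≈ 3.2135 - 1.2962e-5*I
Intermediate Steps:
r = -23/3 (r = (-19 - 1*4)/3 = (-19 - 4)/3 = (⅓)*(-23) = -23/3 ≈ -7.6667)
F(R, X) = 37*X + 2*I*√3 (F(R, X) = 37*X + √(4 - 16) = 37*X + √(-12) = 37*X + 2*I*√3)
-440371/(-136991) + w(268, -53)/((F(40, r)*(-176))) = -440371/(-136991) - 53*(-1/(176*(37*(-23/3) + 2*I*√3))) = -440371*(-1/136991) - 53*(-1/(176*(-851/3 + 2*I*√3))) = 440371/136991 - 53/(149776/3 - 352*I*√3)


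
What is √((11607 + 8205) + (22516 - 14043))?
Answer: √28285 ≈ 168.18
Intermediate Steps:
√((11607 + 8205) + (22516 - 14043)) = √(19812 + 8473) = √28285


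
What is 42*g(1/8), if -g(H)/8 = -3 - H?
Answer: 1050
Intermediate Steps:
g(H) = 24 + 8*H (g(H) = -8*(-3 - H) = 24 + 8*H)
42*g(1/8) = 42*(24 + 8/8) = 42*(24 + 8*(⅛)) = 42*(24 + 1) = 42*25 = 1050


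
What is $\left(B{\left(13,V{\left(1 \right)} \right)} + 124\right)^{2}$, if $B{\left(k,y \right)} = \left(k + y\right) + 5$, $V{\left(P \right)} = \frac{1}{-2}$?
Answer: $\frac{80089}{4} \approx 20022.0$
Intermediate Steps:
$V{\left(P \right)} = - \frac{1}{2}$
$B{\left(k,y \right)} = 5 + k + y$
$\left(B{\left(13,V{\left(1 \right)} \right)} + 124\right)^{2} = \left(\left(5 + 13 - \frac{1}{2}\right) + 124\right)^{2} = \left(\frac{35}{2} + 124\right)^{2} = \left(\frac{283}{2}\right)^{2} = \frac{80089}{4}$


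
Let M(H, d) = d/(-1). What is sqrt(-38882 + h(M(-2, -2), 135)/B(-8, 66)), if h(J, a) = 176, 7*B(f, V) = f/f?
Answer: 5*I*sqrt(1506) ≈ 194.04*I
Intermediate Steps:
B(f, V) = 1/7 (B(f, V) = (f/f)/7 = (1/7)*1 = 1/7)
M(H, d) = -d (M(H, d) = d*(-1) = -d)
sqrt(-38882 + h(M(-2, -2), 135)/B(-8, 66)) = sqrt(-38882 + 176/(1/7)) = sqrt(-38882 + 176*7) = sqrt(-38882 + 1232) = sqrt(-37650) = 5*I*sqrt(1506)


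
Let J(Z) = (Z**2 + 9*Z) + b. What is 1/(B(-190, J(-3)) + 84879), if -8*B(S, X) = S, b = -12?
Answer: 4/339611 ≈ 1.1778e-5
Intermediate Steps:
J(Z) = -12 + Z**2 + 9*Z (J(Z) = (Z**2 + 9*Z) - 12 = -12 + Z**2 + 9*Z)
B(S, X) = -S/8
1/(B(-190, J(-3)) + 84879) = 1/(-1/8*(-190) + 84879) = 1/(95/4 + 84879) = 1/(339611/4) = 4/339611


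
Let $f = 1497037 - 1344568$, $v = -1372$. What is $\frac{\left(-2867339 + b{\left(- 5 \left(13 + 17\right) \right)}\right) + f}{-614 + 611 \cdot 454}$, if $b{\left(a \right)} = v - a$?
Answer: $- \frac{226341}{23065} \approx -9.8132$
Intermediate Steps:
$f = 152469$ ($f = 1497037 - 1344568 = 152469$)
$b{\left(a \right)} = -1372 - a$
$\frac{\left(-2867339 + b{\left(- 5 \left(13 + 17\right) \right)}\right) + f}{-614 + 611 \cdot 454} = \frac{\left(-2867339 - \left(1372 - 5 \left(13 + 17\right)\right)\right) + 152469}{-614 + 611 \cdot 454} = \frac{\left(-2867339 - \left(1372 - 150\right)\right) + 152469}{-614 + 277394} = \frac{\left(-2867339 - 1222\right) + 152469}{276780} = \left(\left(-2867339 + \left(-1372 + 150\right)\right) + 152469\right) \frac{1}{276780} = \left(\left(-2867339 - 1222\right) + 152469\right) \frac{1}{276780} = \left(-2868561 + 152469\right) \frac{1}{276780} = \left(-2716092\right) \frac{1}{276780} = - \frac{226341}{23065}$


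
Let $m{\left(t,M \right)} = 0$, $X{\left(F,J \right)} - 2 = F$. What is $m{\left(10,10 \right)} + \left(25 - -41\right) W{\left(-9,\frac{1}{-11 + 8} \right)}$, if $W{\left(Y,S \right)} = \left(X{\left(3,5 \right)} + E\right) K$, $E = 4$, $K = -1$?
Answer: $-594$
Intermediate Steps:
$X{\left(F,J \right)} = 2 + F$
$W{\left(Y,S \right)} = -9$ ($W{\left(Y,S \right)} = \left(\left(2 + 3\right) + 4\right) \left(-1\right) = \left(5 + 4\right) \left(-1\right) = 9 \left(-1\right) = -9$)
$m{\left(10,10 \right)} + \left(25 - -41\right) W{\left(-9,\frac{1}{-11 + 8} \right)} = 0 + \left(25 - -41\right) \left(-9\right) = 0 + \left(25 + 41\right) \left(-9\right) = 0 + 66 \left(-9\right) = 0 - 594 = -594$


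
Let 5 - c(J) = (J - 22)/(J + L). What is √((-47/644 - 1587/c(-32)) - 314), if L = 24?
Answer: 9*√758793/322 ≈ 24.347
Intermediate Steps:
c(J) = 5 - (-22 + J)/(24 + J) (c(J) = 5 - (J - 22)/(J + 24) = 5 - (-22 + J)/(24 + J))
√((-47/644 - 1587/c(-32)) - 314) = √((-47/644 - 1587*(24 - 32)/(2*(71 + 2*(-32)))) - 314) = √((-47*1/644 - 1587*(-4/(71 - 64))) - 314) = √((-47/644 - 1587/(2*(-⅛)*7)) - 314) = √((-47/644 - 1587/(-7/4)) - 314) = √((-47/644 - 1587*(-4/7)) - 314) = √((-47/644 + 6348/7) - 314) = √(583969/644 - 314) = √(381753/644) = 9*√758793/322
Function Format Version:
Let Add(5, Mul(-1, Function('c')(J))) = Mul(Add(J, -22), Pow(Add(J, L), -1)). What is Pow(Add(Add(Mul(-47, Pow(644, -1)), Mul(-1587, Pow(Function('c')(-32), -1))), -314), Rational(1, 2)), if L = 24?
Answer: Mul(Rational(9, 322), Pow(758793, Rational(1, 2))) ≈ 24.347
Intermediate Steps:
Function('c')(J) = Add(5, Mul(-1, Pow(Add(24, J), -1), Add(-22, J))) (Function('c')(J) = Add(5, Mul(-1, Mul(Add(J, -22), Pow(Add(J, 24), -1)))) = Add(5, Mul(-1, Mul(Add(-22, J), Pow(Add(24, J), -1)))) = Add(5, Mul(-1, Mul(Pow(Add(24, J), -1), Add(-22, J)))) = Add(5, Mul(-1, Pow(Add(24, J), -1), Add(-22, J))))
Pow(Add(Add(Mul(-47, Pow(644, -1)), Mul(-1587, Pow(Function('c')(-32), -1))), -314), Rational(1, 2)) = Pow(Add(Add(Mul(-47, Pow(644, -1)), Mul(-1587, Pow(Mul(2, Pow(Add(24, -32), -1), Add(71, Mul(2, -32))), -1))), -314), Rational(1, 2)) = Pow(Add(Add(Mul(-47, Rational(1, 644)), Mul(-1587, Pow(Mul(2, Pow(-8, -1), Add(71, -64)), -1))), -314), Rational(1, 2)) = Pow(Add(Add(Rational(-47, 644), Mul(-1587, Pow(Mul(2, Rational(-1, 8), 7), -1))), -314), Rational(1, 2)) = Pow(Add(Add(Rational(-47, 644), Mul(-1587, Pow(Rational(-7, 4), -1))), -314), Rational(1, 2)) = Pow(Add(Add(Rational(-47, 644), Mul(-1587, Rational(-4, 7))), -314), Rational(1, 2)) = Pow(Add(Add(Rational(-47, 644), Rational(6348, 7)), -314), Rational(1, 2)) = Pow(Add(Rational(583969, 644), -314), Rational(1, 2)) = Pow(Rational(381753, 644), Rational(1, 2)) = Mul(Rational(9, 322), Pow(758793, Rational(1, 2)))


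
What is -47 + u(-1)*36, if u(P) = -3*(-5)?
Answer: 493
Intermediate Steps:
u(P) = 15
-47 + u(-1)*36 = -47 + 15*36 = -47 + 540 = 493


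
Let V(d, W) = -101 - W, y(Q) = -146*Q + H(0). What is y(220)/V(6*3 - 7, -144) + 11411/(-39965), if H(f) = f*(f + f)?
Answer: -1284166473/1718495 ≈ -747.26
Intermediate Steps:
H(f) = 2*f² (H(f) = f*(2*f) = 2*f²)
y(Q) = -146*Q (y(Q) = -146*Q + 2*0² = -146*Q + 2*0 = -146*Q + 0 = -146*Q)
y(220)/V(6*3 - 7, -144) + 11411/(-39965) = (-146*220)/(-101 - 1*(-144)) + 11411/(-39965) = -32120/(-101 + 144) + 11411*(-1/39965) = -32120/43 - 11411/39965 = -1284166473/1718495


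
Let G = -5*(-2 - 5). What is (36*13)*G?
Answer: 16380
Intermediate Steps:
G = 35 (G = -5*(-7) = 35)
(36*13)*G = (36*13)*35 = 468*35 = 16380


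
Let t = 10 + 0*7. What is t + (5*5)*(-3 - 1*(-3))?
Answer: 10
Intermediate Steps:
t = 10 (t = 10 + 0 = 10)
t + (5*5)*(-3 - 1*(-3)) = 10 + (5*5)*(-3 - 1*(-3)) = 10 + 25*(-3 + 3) = 10 + 25*0 = 10 + 0 = 10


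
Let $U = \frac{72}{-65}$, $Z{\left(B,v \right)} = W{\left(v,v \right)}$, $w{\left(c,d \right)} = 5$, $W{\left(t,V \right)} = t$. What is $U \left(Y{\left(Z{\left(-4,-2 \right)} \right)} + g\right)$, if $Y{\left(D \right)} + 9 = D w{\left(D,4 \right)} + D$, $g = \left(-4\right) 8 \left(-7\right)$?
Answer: $- \frac{14616}{65} \approx -224.86$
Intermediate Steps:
$Z{\left(B,v \right)} = v$
$U = - \frac{72}{65}$ ($U = 72 \left(- \frac{1}{65}\right) = - \frac{72}{65} \approx -1.1077$)
$g = 224$ ($g = \left(-32\right) \left(-7\right) = 224$)
$Y{\left(D \right)} = -9 + 6 D$ ($Y{\left(D \right)} = -9 + \left(D 5 + D\right) = -9 + \left(5 D + D\right) = -9 + 6 D$)
$U \left(Y{\left(Z{\left(-4,-2 \right)} \right)} + g\right) = - \frac{72 \left(\left(-9 + 6 \left(-2\right)\right) + 224\right)}{65} = - \frac{72 \left(\left(-9 - 12\right) + 224\right)}{65} = - \frac{72 \left(-21 + 224\right)}{65} = \left(- \frac{72}{65}\right) 203 = - \frac{14616}{65}$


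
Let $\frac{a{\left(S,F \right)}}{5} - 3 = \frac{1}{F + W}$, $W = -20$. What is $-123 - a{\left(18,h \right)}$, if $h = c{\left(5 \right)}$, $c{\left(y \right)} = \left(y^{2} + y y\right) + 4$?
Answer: $- \frac{4697}{34} \approx -138.15$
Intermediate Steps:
$c{\left(y \right)} = 4 + 2 y^{2}$ ($c{\left(y \right)} = \left(y^{2} + y^{2}\right) + 4 = 2 y^{2} + 4 = 4 + 2 y^{2}$)
$h = 54$ ($h = 4 + 2 \cdot 5^{2} = 4 + 2 \cdot 25 = 4 + 50 = 54$)
$a{\left(S,F \right)} = 15 + \frac{5}{-20 + F}$ ($a{\left(S,F \right)} = 15 + \frac{5}{F - 20} = 15 + \frac{5}{-20 + F}$)
$-123 - a{\left(18,h \right)} = -123 - \frac{5 \left(-59 + 3 \cdot 54\right)}{-20 + 54} = -123 - \frac{5 \left(-59 + 162\right)}{34} = -123 - 5 \cdot \frac{1}{34} \cdot 103 = -123 - \frac{515}{34} = - \frac{4697}{34}$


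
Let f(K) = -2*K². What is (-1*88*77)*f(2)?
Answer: 54208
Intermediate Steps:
(-1*88*77)*f(2) = (-1*88*77)*(-2*2²) = (-88*77)*(-2*4) = -6776*(-8) = 54208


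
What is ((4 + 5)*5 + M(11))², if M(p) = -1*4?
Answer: 1681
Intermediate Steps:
M(p) = -4
((4 + 5)*5 + M(11))² = ((4 + 5)*5 - 4)² = (9*5 - 4)² = (45 - 4)² = 41² = 1681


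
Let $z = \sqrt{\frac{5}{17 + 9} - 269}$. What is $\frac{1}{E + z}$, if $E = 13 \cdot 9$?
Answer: $\frac{3042}{362903} - \frac{i \sqrt{181714}}{362903} \approx 0.0083824 - 0.0011746 i$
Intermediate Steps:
$z = \frac{i \sqrt{181714}}{26}$ ($z = \sqrt{\frac{5}{26} - 269} = \sqrt{- \frac{6989}{26}} = \frac{i \sqrt{181714}}{26} \approx 16.395 i$)
$E = 117$
$\frac{1}{E + z} = \frac{1}{117 + \frac{i \sqrt{181714}}{26}}$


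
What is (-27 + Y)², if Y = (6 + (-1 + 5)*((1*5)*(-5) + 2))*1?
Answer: 12769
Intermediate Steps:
Y = -86 (Y = (6 + 4*(5*(-5) + 2))*1 = (6 + 4*(-25 + 2))*1 = (6 + 4*(-23))*1 = (6 - 92)*1 = -86*1 = -86)
(-27 + Y)² = (-27 - 86)² = (-113)² = 12769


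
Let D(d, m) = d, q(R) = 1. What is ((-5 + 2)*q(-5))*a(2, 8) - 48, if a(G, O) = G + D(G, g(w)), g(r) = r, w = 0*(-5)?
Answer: -60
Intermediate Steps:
w = 0
a(G, O) = 2*G (a(G, O) = G + G = 2*G)
((-5 + 2)*q(-5))*a(2, 8) - 48 = ((-5 + 2)*1)*(2*2) - 48 = -3*1*4 - 48 = -3*4 - 48 = -12 - 48 = -60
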